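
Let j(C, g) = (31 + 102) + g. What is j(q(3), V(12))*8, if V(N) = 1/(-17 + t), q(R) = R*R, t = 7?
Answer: 5316/5 ≈ 1063.2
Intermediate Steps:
q(R) = R²
V(N) = -⅒ (V(N) = 1/(-17 + 7) = 1/(-10) = -⅒)
j(C, g) = 133 + g
j(q(3), V(12))*8 = (133 - ⅒)*8 = (1329/10)*8 = 5316/5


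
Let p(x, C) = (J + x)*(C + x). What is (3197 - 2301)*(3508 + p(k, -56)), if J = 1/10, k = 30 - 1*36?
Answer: 17354624/5 ≈ 3.4709e+6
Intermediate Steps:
k = -6 (k = 30 - 36 = -6)
J = ⅒ ≈ 0.10000
p(x, C) = (⅒ + x)*(C + x)
(3197 - 2301)*(3508 + p(k, -56)) = (3197 - 2301)*(3508 + ((-6)² + (⅒)*(-56) + (⅒)*(-6) - 56*(-6))) = 896*(3508 + (36 - 28/5 - ⅗ + 336)) = 896*(3508 + 1829/5) = 896*(19369/5) = 17354624/5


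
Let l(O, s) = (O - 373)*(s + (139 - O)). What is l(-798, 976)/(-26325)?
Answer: 2240123/26325 ≈ 85.095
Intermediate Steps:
l(O, s) = (-373 + O)*(139 + s - O)
l(-798, 976)/(-26325) = (-51847 - 1*(-798)² - 373*976 + 512*(-798) - 798*976)/(-26325) = (-51847 - 1*636804 - 364048 - 408576 - 778848)*(-1/26325) = (-51847 - 636804 - 364048 - 408576 - 778848)*(-1/26325) = -2240123*(-1/26325) = 2240123/26325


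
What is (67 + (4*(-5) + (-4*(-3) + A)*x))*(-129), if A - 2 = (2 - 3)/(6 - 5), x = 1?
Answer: -7740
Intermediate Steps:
A = 1 (A = 2 + (2 - 3)/(6 - 5) = 2 - 1/1 = 2 - 1*1 = 2 - 1 = 1)
(67 + (4*(-5) + (-4*(-3) + A)*x))*(-129) = (67 + (4*(-5) + (-4*(-3) + 1)*1))*(-129) = (67 + (-20 + (12 + 1)*1))*(-129) = (67 + (-20 + 13*1))*(-129) = (67 + (-20 + 13))*(-129) = (67 - 7)*(-129) = 60*(-129) = -7740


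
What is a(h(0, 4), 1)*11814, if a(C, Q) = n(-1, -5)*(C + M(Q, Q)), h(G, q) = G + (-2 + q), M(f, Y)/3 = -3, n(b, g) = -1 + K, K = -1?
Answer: 165396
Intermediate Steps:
n(b, g) = -2 (n(b, g) = -1 - 1 = -2)
M(f, Y) = -9 (M(f, Y) = 3*(-3) = -9)
h(G, q) = -2 + G + q
a(C, Q) = 18 - 2*C (a(C, Q) = -2*(C - 9) = -2*(-9 + C) = 18 - 2*C)
a(h(0, 4), 1)*11814 = (18 - 2*(-2 + 0 + 4))*11814 = (18 - 2*2)*11814 = (18 - 4)*11814 = 14*11814 = 165396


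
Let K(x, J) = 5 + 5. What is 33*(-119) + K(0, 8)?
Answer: -3917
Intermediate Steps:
K(x, J) = 10
33*(-119) + K(0, 8) = 33*(-119) + 10 = -3927 + 10 = -3917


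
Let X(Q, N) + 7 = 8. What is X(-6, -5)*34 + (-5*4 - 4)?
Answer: 10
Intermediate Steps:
X(Q, N) = 1 (X(Q, N) = -7 + 8 = 1)
X(-6, -5)*34 + (-5*4 - 4) = 1*34 + (-5*4 - 4) = 34 + (-20 - 4) = 34 - 24 = 10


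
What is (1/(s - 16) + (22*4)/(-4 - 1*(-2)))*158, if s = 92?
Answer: -264097/38 ≈ -6949.9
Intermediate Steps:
(1/(s - 16) + (22*4)/(-4 - 1*(-2)))*158 = (1/(92 - 16) + (22*4)/(-4 - 1*(-2)))*158 = (1/76 + 88/(-4 + 2))*158 = (1/76 + 88/(-2))*158 = (1/76 + 88*(-½))*158 = (1/76 - 44)*158 = -3343/76*158 = -264097/38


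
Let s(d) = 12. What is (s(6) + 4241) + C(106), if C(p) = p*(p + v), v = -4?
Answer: 15065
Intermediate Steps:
C(p) = p*(-4 + p) (C(p) = p*(p - 4) = p*(-4 + p))
(s(6) + 4241) + C(106) = (12 + 4241) + 106*(-4 + 106) = 4253 + 106*102 = 4253 + 10812 = 15065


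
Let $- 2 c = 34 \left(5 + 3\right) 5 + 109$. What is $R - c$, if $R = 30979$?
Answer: $\frac{63427}{2} \approx 31714.0$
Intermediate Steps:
$c = - \frac{1469}{2}$ ($c = - \frac{34 \left(5 + 3\right) 5 + 109}{2} = - \frac{34 \cdot 8 \cdot 5 + 109}{2} = - \frac{34 \cdot 40 + 109}{2} = - \frac{1360 + 109}{2} = \left(- \frac{1}{2}\right) 1469 = - \frac{1469}{2} \approx -734.5$)
$R - c = 30979 - - \frac{1469}{2} = 30979 + \frac{1469}{2} = \frac{63427}{2}$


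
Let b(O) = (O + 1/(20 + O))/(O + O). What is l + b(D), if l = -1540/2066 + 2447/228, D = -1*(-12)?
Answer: 52698873/5024512 ≈ 10.488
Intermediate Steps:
D = 12
l = 2352191/235524 (l = -1540*1/2066 + 2447*(1/228) = -770/1033 + 2447/228 = 2352191/235524 ≈ 9.9871)
b(O) = (O + 1/(20 + O))/(2*O) (b(O) = (O + 1/(20 + O))/((2*O)) = (O + 1/(20 + O))*(1/(2*O)) = (O + 1/(20 + O))/(2*O))
l + b(D) = 2352191/235524 + (½)*(1 + 12² + 20*12)/(12*(20 + 12)) = 2352191/235524 + (½)*(1/12)*(1 + 144 + 240)/32 = 2352191/235524 + (½)*(1/12)*(1/32)*385 = 2352191/235524 + 385/768 = 52698873/5024512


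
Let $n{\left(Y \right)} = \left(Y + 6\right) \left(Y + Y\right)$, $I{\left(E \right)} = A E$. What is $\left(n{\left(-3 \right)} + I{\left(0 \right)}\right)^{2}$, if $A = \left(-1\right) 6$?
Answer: $324$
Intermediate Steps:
$A = -6$
$I{\left(E \right)} = - 6 E$
$n{\left(Y \right)} = 2 Y \left(6 + Y\right)$ ($n{\left(Y \right)} = \left(6 + Y\right) 2 Y = 2 Y \left(6 + Y\right)$)
$\left(n{\left(-3 \right)} + I{\left(0 \right)}\right)^{2} = \left(2 \left(-3\right) \left(6 - 3\right) - 0\right)^{2} = \left(2 \left(-3\right) 3 + 0\right)^{2} = \left(-18 + 0\right)^{2} = \left(-18\right)^{2} = 324$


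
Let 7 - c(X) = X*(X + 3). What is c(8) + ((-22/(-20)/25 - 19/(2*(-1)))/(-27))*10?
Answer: -57061/675 ≈ -84.535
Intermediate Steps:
c(X) = 7 - X*(3 + X) (c(X) = 7 - X*(X + 3) = 7 - X*(3 + X))
c(8) + ((-22/(-20)/25 - 19/(2*(-1)))/(-27))*10 = (7 - 1*8**2 - 3*8) + ((-22/(-20)/25 - 19/(2*(-1)))/(-27))*10 = (7 - 1*64 - 24) + ((-22*(-1/20)*(1/25) - 19/(-2))*(-1/27))*10 = (7 - 64 - 24) + (((11/10)*(1/25) - 19*(-1/2))*(-1/27))*10 = -81 + ((11/250 + 19/2)*(-1/27))*10 = -81 + ((1193/125)*(-1/27))*10 = -81 - 1193/3375*10 = -81 - 2386/675 = -57061/675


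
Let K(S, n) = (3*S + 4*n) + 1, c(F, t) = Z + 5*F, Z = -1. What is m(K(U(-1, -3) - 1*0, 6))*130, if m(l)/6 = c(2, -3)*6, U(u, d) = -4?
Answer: 42120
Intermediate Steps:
c(F, t) = -1 + 5*F
K(S, n) = 1 + 3*S + 4*n
m(l) = 324 (m(l) = 6*((-1 + 5*2)*6) = 6*((-1 + 10)*6) = 6*(9*6) = 6*54 = 324)
m(K(U(-1, -3) - 1*0, 6))*130 = 324*130 = 42120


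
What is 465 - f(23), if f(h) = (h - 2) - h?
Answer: 467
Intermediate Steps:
f(h) = -2 (f(h) = (-2 + h) - h = -2)
465 - f(23) = 465 - 1*(-2) = 465 + 2 = 467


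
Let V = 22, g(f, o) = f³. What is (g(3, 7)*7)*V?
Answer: 4158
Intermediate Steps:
(g(3, 7)*7)*V = (3³*7)*22 = (27*7)*22 = 189*22 = 4158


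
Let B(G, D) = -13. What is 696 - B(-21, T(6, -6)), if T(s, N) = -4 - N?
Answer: 709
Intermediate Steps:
696 - B(-21, T(6, -6)) = 696 - 1*(-13) = 696 + 13 = 709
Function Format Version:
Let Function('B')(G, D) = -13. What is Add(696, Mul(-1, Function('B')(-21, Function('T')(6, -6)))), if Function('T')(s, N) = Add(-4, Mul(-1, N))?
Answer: 709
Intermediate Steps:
Add(696, Mul(-1, Function('B')(-21, Function('T')(6, -6)))) = Add(696, Mul(-1, -13)) = Add(696, 13) = 709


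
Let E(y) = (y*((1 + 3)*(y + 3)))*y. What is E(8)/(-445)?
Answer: -2816/445 ≈ -6.3281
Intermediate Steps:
E(y) = y**2*(12 + 4*y) (E(y) = (y*(4*(3 + y)))*y = (y*(12 + 4*y))*y = y**2*(12 + 4*y))
E(8)/(-445) = (4*8**2*(3 + 8))/(-445) = (4*64*11)*(-1/445) = 2816*(-1/445) = -2816/445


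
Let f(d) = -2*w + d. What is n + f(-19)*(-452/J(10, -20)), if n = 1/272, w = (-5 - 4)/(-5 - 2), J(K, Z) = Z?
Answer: -4641101/9520 ≈ -487.51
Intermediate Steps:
w = 9/7 (w = -9/(-7) = -9*(-1/7) = 9/7 ≈ 1.2857)
n = 1/272 ≈ 0.0036765
f(d) = -18/7 + d (f(d) = -2*9/7 + d = -18/7 + d)
n + f(-19)*(-452/J(10, -20)) = 1/272 + (-18/7 - 19)*(-452/(-20)) = 1/272 - (-68252)*(-1)/(7*20) = 1/272 - 151/7*113/5 = 1/272 - 17063/35 = -4641101/9520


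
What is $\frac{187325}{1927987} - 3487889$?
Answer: $- \frac{52949641434}{15181} \approx -3.4879 \cdot 10^{6}$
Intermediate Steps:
$\frac{187325}{1927987} - 3487889 = 187325 \cdot \frac{1}{1927987} - 3487889 = \frac{1475}{15181} - 3487889 = - \frac{52949641434}{15181}$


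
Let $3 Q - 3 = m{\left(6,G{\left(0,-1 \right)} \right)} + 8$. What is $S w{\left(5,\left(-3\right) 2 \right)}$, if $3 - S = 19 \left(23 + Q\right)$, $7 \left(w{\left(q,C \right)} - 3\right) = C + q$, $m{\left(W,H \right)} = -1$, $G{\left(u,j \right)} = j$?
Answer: $- \frac{29840}{21} \approx -1421.0$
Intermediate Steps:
$Q = \frac{10}{3}$ ($Q = 1 + \frac{-1 + 8}{3} = 1 + \frac{1}{3} \cdot 7 = 1 + \frac{7}{3} = \frac{10}{3} \approx 3.3333$)
$w{\left(q,C \right)} = 3 + \frac{C}{7} + \frac{q}{7}$ ($w{\left(q,C \right)} = 3 + \frac{C + q}{7} = 3 + \left(\frac{C}{7} + \frac{q}{7}\right) = 3 + \frac{C}{7} + \frac{q}{7}$)
$S = - \frac{1492}{3}$ ($S = 3 - 19 \left(23 + \frac{10}{3}\right) = 3 - 19 \cdot \frac{79}{3} = 3 - \frac{1501}{3} = - \frac{1492}{3} \approx -497.33$)
$S w{\left(5,\left(-3\right) 2 \right)} = - \frac{1492 \left(3 + \frac{\left(-3\right) 2}{7} + \frac{1}{7} \cdot 5\right)}{3} = - \frac{1492 \left(3 + \frac{1}{7} \left(-6\right) + \frac{5}{7}\right)}{3} = - \frac{1492 \left(3 - \frac{6}{7} + \frac{5}{7}\right)}{3} = \left(- \frac{1492}{3}\right) \frac{20}{7} = - \frac{29840}{21}$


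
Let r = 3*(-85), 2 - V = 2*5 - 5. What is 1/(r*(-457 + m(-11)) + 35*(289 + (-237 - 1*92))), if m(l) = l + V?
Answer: 1/118705 ≈ 8.4242e-6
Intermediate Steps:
V = -3 (V = 2 - (2*5 - 5) = 2 - (10 - 5) = 2 - 1*5 = 2 - 5 = -3)
m(l) = -3 + l (m(l) = l - 3 = -3 + l)
r = -255
1/(r*(-457 + m(-11)) + 35*(289 + (-237 - 1*92))) = 1/(-255*(-457 + (-3 - 11)) + 35*(289 + (-237 - 1*92))) = 1/(-255*(-457 - 14) + 35*(289 + (-237 - 92))) = 1/(-255*(-471) + 35*(289 - 329)) = 1/(120105 + 35*(-40)) = 1/(120105 - 1400) = 1/118705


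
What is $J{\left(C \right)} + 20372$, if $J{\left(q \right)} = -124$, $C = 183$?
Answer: $20248$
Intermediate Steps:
$J{\left(C \right)} + 20372 = -124 + 20372 = 20248$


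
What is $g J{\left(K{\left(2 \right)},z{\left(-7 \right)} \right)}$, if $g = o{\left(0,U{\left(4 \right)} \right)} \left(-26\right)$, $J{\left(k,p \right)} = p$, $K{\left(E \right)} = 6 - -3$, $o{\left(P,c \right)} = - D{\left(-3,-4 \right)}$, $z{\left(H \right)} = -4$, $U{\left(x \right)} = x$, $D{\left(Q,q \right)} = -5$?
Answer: $520$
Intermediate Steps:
$o{\left(P,c \right)} = 5$ ($o{\left(P,c \right)} = \left(-1\right) \left(-5\right) = 5$)
$K{\left(E \right)} = 9$ ($K{\left(E \right)} = 6 + 3 = 9$)
$g = -130$ ($g = 5 \left(-26\right) = -130$)
$g J{\left(K{\left(2 \right)},z{\left(-7 \right)} \right)} = \left(-130\right) \left(-4\right) = 520$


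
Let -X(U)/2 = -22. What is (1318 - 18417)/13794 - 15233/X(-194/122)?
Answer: -9585289/27588 ≈ -347.44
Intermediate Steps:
X(U) = 44 (X(U) = -2*(-22) = 44)
(1318 - 18417)/13794 - 15233/X(-194/122) = (1318 - 18417)/13794 - 15233/44 = -17099*1/13794 - 15233*1/44 = -17099/13794 - 15233/44 = -9585289/27588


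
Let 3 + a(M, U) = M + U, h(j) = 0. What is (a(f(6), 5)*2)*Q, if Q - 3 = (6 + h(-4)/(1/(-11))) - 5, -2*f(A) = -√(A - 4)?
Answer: 16 + 4*√2 ≈ 21.657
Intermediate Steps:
f(A) = √(-4 + A)/2 (f(A) = -(-1)*√(A - 4)/2 = -(-1)*√(-4 + A)/2 = √(-4 + A)/2)
Q = 4 (Q = 3 + ((6 + 0/(1/(-11))) - 5) = 3 + ((6 + 0/(-1/11)) - 5) = 3 + ((6 + 0*(-11)) - 5) = 3 + ((6 + 0) - 5) = 3 + (6 - 5) = 3 + 1 = 4)
a(M, U) = -3 + M + U (a(M, U) = -3 + (M + U) = -3 + M + U)
(a(f(6), 5)*2)*Q = ((-3 + √(-4 + 6)/2 + 5)*2)*4 = ((-3 + √2/2 + 5)*2)*4 = ((2 + √2/2)*2)*4 = (4 + √2)*4 = 16 + 4*√2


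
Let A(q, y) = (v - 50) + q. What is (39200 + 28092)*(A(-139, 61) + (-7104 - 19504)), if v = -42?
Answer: -1806049988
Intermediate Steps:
A(q, y) = -92 + q (A(q, y) = (-42 - 50) + q = -92 + q)
(39200 + 28092)*(A(-139, 61) + (-7104 - 19504)) = (39200 + 28092)*((-92 - 139) + (-7104 - 19504)) = 67292*(-231 - 26608) = 67292*(-26839) = -1806049988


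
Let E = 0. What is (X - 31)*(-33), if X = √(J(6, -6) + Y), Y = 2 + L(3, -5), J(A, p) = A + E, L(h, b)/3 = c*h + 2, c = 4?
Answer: 1023 - 165*√2 ≈ 789.65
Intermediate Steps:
L(h, b) = 6 + 12*h (L(h, b) = 3*(4*h + 2) = 3*(2 + 4*h) = 6 + 12*h)
J(A, p) = A (J(A, p) = A + 0 = A)
Y = 44 (Y = 2 + (6 + 12*3) = 2 + (6 + 36) = 2 + 42 = 44)
X = 5*√2 (X = √(6 + 44) = √50 = 5*√2 ≈ 7.0711)
(X - 31)*(-33) = (5*√2 - 31)*(-33) = (-31 + 5*√2)*(-33) = 1023 - 165*√2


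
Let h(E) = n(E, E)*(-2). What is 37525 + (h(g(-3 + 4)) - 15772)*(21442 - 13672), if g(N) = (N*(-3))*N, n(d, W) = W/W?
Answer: -122526455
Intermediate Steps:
n(d, W) = 1
g(N) = -3*N**2 (g(N) = (-3*N)*N = -3*N**2)
h(E) = -2 (h(E) = 1*(-2) = -2)
37525 + (h(g(-3 + 4)) - 15772)*(21442 - 13672) = 37525 + (-2 - 15772)*(21442 - 13672) = 37525 - 15774*7770 = 37525 - 122563980 = -122526455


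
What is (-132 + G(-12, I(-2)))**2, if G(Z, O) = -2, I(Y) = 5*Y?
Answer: 17956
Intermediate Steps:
(-132 + G(-12, I(-2)))**2 = (-132 - 2)**2 = (-134)**2 = 17956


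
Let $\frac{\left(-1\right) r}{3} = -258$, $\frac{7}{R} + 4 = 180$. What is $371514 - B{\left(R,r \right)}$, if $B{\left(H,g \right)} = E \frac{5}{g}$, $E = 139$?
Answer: $\frac{287551141}{774} \approx 3.7151 \cdot 10^{5}$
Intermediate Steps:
$R = \frac{7}{176}$ ($R = \frac{7}{-4 + 180} = \frac{7}{176} \approx 0.039773$)
$r = 774$ ($r = \left(-3\right) \left(-258\right) = 774$)
$B{\left(H,g \right)} = \frac{695}{g}$ ($B{\left(H,g \right)} = 139 \frac{5}{g} = \frac{695}{g}$)
$371514 - B{\left(R,r \right)} = 371514 - \frac{695}{774} = \frac{287551141}{774}$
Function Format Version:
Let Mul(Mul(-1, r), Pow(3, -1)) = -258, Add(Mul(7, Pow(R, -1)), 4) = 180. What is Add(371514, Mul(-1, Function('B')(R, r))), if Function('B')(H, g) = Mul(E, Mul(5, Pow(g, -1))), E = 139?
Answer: Rational(287551141, 774) ≈ 3.7151e+5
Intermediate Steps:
R = Rational(7, 176) (R = Mul(7, Pow(Add(-4, 180), -1)) = Mul(7, Pow(176, -1)) = Mul(7, Rational(1, 176)) = Rational(7, 176) ≈ 0.039773)
r = 774 (r = Mul(-3, -258) = 774)
Function('B')(H, g) = Mul(695, Pow(g, -1)) (Function('B')(H, g) = Mul(139, Mul(5, Pow(g, -1))) = Mul(695, Pow(g, -1)))
Add(371514, Mul(-1, Function('B')(R, r))) = Add(371514, Mul(-1, Mul(695, Pow(774, -1)))) = Add(371514, Mul(-1, Mul(695, Rational(1, 774)))) = Add(371514, Mul(-1, Rational(695, 774))) = Add(371514, Rational(-695, 774)) = Rational(287551141, 774)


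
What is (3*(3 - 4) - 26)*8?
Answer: -232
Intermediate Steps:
(3*(3 - 4) - 26)*8 = (3*(-1) - 26)*8 = (-3 - 26)*8 = -29*8 = -232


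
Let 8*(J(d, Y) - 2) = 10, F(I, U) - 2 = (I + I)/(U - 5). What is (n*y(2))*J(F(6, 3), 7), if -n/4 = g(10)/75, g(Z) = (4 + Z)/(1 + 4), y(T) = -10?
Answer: 364/75 ≈ 4.8533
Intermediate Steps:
F(I, U) = 2 + 2*I/(-5 + U) (F(I, U) = 2 + (I + I)/(U - 5) = 2 + (2*I)/(-5 + U) = 2 + 2*I/(-5 + U))
g(Z) = ⅘ + Z/5 (g(Z) = (4 + Z)/5 = (4 + Z)*(⅕) = ⅘ + Z/5)
J(d, Y) = 13/4 (J(d, Y) = 2 + (⅛)*10 = 2 + 5/4 = 13/4)
n = -56/375 (n = -4*(⅘ + (⅕)*10)/75 = -4*(⅘ + 2)/75 = -56/(5*75) = -4*14/375 = -56/375 ≈ -0.14933)
(n*y(2))*J(F(6, 3), 7) = -56/375*(-10)*(13/4) = (112/75)*(13/4) = 364/75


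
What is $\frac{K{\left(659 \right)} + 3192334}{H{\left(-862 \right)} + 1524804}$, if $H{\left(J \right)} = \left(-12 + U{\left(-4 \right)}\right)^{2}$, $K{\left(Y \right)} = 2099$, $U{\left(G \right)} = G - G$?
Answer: $\frac{1064811}{508316} \approx 2.0948$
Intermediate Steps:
$U{\left(G \right)} = 0$
$H{\left(J \right)} = 144$ ($H{\left(J \right)} = \left(-12 + 0\right)^{2} = \left(-12\right)^{2} = 144$)
$\frac{K{\left(659 \right)} + 3192334}{H{\left(-862 \right)} + 1524804} = \frac{2099 + 3192334}{144 + 1524804} = \frac{3194433}{1524948} = 3194433 \cdot \frac{1}{1524948} = \frac{1064811}{508316}$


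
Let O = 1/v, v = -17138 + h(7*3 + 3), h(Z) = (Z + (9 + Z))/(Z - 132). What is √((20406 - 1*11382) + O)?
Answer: 2*√858798188076381/616987 ≈ 94.995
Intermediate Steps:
h(Z) = (9 + 2*Z)/(-132 + Z)
v = -616987/36 (v = -17138 + (9 + 2*(7*3 + 3))/(-132 + (7*3 + 3)) = -17138 + (9 + 2*(21 + 3))/(-132 + (21 + 3)) = -17138 + (9 + 2*24)/(-132 + 24) = -17138 + (9 + 48)/(-108) = -17138 - 1/108*57 = -17138 - 19/36 = -616987/36 ≈ -17139.)
O = -36/616987 (O = 1/(-616987/36) = -36/616987 ≈ -5.8348e-5)
√((20406 - 1*11382) + O) = √((20406 - 1*11382) - 36/616987) = √((20406 - 11382) - 36/616987) = √(9024 - 36/616987) = √(5567690652/616987) = 2*√858798188076381/616987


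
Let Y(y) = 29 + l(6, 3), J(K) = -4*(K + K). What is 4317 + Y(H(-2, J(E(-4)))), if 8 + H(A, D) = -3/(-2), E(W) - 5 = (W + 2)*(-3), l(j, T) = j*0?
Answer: 4346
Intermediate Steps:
l(j, T) = 0
E(W) = -1 - 3*W (E(W) = 5 + (W + 2)*(-3) = 5 + (2 + W)*(-3) = 5 + (-6 - 3*W) = -1 - 3*W)
J(K) = -8*K
H(A, D) = -13/2 (H(A, D) = -8 - 3/(-2) = -8 - 3*(-1/2) = -8 + 3/2 = -13/2)
Y(y) = 29 (Y(y) = 29 + 0 = 29)
4317 + Y(H(-2, J(E(-4)))) = 4317 + 29 = 4346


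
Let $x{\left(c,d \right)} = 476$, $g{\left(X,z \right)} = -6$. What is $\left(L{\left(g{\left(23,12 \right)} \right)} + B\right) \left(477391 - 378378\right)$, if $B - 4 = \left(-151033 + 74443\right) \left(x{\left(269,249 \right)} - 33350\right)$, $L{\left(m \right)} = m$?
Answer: $249296877797554$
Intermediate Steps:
$B = 2517819664$ ($B = 4 + \left(-151033 + 74443\right) \left(476 - 33350\right) = 4 - -2517819660 = 4 + 2517819660 = 2517819664$)
$\left(L{\left(g{\left(23,12 \right)} \right)} + B\right) \left(477391 - 378378\right) = \left(-6 + 2517819664\right) \left(477391 - 378378\right) = 2517819658 \cdot 99013 = 249296877797554$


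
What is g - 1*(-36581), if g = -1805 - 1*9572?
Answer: 25204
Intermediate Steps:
g = -11377 (g = -1805 - 9572 = -11377)
g - 1*(-36581) = -11377 - 1*(-36581) = -11377 + 36581 = 25204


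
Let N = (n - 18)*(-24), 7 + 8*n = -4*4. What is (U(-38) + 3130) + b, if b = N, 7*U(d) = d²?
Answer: 26861/7 ≈ 3837.3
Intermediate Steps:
n = -23/8 (n = -7/8 + (-4*4)/8 = -7/8 + (⅛)*(-16) = -7/8 - 2 = -23/8 ≈ -2.8750)
U(d) = d²/7
N = 501 (N = (-23/8 - 18)*(-24) = -167/8*(-24) = 501)
b = 501
(U(-38) + 3130) + b = ((⅐)*(-38)² + 3130) + 501 = ((⅐)*1444 + 3130) + 501 = (1444/7 + 3130) + 501 = 23354/7 + 501 = 26861/7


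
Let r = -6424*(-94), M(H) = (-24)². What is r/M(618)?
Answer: 37741/36 ≈ 1048.4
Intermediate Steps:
M(H) = 576
r = 603856
r/M(618) = 603856/576 = 603856*(1/576) = 37741/36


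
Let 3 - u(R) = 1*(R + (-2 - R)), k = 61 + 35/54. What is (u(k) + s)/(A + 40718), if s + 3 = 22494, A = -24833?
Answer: 22496/15885 ≈ 1.4162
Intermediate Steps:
s = 22491 (s = -3 + 22494 = 22491)
k = 3329/54 (k = 61 + 35*(1/54) = 61 + 35/54 = 3329/54 ≈ 61.648)
u(R) = 5 (u(R) = 3 - (R + (-2 - R)) = 3 - (-2) = 3 - 1*(-2) = 3 + 2 = 5)
(u(k) + s)/(A + 40718) = (5 + 22491)/(-24833 + 40718) = 22496/15885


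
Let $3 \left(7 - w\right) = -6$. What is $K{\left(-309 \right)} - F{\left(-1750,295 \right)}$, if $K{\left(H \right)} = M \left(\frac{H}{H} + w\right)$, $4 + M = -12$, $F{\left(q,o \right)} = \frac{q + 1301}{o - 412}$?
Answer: $- \frac{19169}{117} \approx -163.84$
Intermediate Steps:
$w = 9$ ($w = 7 - -2 = 7 + 2 = 9$)
$F{\left(q,o \right)} = \frac{1301 + q}{-412 + o}$
$M = -16$ ($M = -4 - 12 = -16$)
$K{\left(H \right)} = -160$ ($K{\left(H \right)} = - 16 \left(\frac{H}{H} + 9\right) = - 16 \left(1 + 9\right) = \left(-16\right) 10 = -160$)
$K{\left(-309 \right)} - F{\left(-1750,295 \right)} = -160 - \frac{1301 - 1750}{-412 + 295} = -160 - \frac{1}{-117} \left(-449\right) = -160 - \left(- \frac{1}{117}\right) \left(-449\right) = -160 - \frac{449}{117} = - \frac{19169}{117}$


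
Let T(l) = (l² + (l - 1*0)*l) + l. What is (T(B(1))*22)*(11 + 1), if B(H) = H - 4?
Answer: 3960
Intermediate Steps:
B(H) = -4 + H
T(l) = l + 2*l² (T(l) = (l² + (l + 0)*l) + l = (l² + l*l) + l = (l² + l²) + l = 2*l² + l = l + 2*l²)
(T(B(1))*22)*(11 + 1) = (((-4 + 1)*(1 + 2*(-4 + 1)))*22)*(11 + 1) = (-3*(1 + 2*(-3))*22)*12 = (-3*(1 - 6)*22)*12 = (-3*(-5)*22)*12 = (15*22)*12 = 330*12 = 3960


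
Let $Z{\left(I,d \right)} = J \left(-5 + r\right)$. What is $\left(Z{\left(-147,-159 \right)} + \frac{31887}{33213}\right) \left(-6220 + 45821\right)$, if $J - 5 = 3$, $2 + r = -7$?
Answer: $- \frac{48682420123}{11071} \approx -4.3973 \cdot 10^{6}$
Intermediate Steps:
$r = -9$ ($r = -2 - 7 = -9$)
$J = 8$ ($J = 5 + 3 = 8$)
$Z{\left(I,d \right)} = -112$ ($Z{\left(I,d \right)} = 8 \left(-5 - 9\right) = 8 \left(-14\right) = -112$)
$\left(Z{\left(-147,-159 \right)} + \frac{31887}{33213}\right) \left(-6220 + 45821\right) = \left(-112 + \frac{31887}{33213}\right) \left(-6220 + 45821\right) = \left(-112 + 31887 \cdot \frac{1}{33213}\right) 39601 = \left(-112 + \frac{10629}{11071}\right) 39601 = \left(- \frac{1229323}{11071}\right) 39601 = - \frac{48682420123}{11071}$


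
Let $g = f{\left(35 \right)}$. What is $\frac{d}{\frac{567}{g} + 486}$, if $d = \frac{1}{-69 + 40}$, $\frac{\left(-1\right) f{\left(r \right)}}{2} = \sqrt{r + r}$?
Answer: $- \frac{80}{1122039} - \frac{2 \sqrt{70}}{3366117} \approx -7.627 \cdot 10^{-5}$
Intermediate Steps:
$f{\left(r \right)} = - 2 \sqrt{2} \sqrt{r}$ ($f{\left(r \right)} = - 2 \sqrt{r + r} = - 2 \sqrt{2 r} = - 2 \sqrt{2} \sqrt{r}$)
$g = - 2 \sqrt{70}$ ($g = - 2 \sqrt{2} \sqrt{35} = - 2 \sqrt{70} \approx -16.733$)
$d = - \frac{1}{29}$ ($d = \frac{1}{-29} = - \frac{1}{29} \approx -0.034483$)
$\frac{d}{\frac{567}{g} + 486} = - \frac{1}{29 \left(\frac{567}{\left(-2\right) \sqrt{70}} + 486\right)} = - \frac{1}{29 \left(567 \left(- \frac{\sqrt{70}}{140}\right) + 486\right)} = - \frac{1}{29 \left(- \frac{81 \sqrt{70}}{20} + 486\right)} = - \frac{1}{29 \left(486 - \frac{81 \sqrt{70}}{20}\right)}$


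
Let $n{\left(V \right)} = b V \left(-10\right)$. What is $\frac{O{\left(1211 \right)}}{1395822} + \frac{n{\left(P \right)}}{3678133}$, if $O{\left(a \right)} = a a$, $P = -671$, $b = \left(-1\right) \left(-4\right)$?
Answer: $\frac{5431523147773}{5134018960326} \approx 1.0579$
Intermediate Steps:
$b = 4$
$n{\left(V \right)} = - 40 V$ ($n{\left(V \right)} = 4 V \left(-10\right) = - 40 V$)
$O{\left(a \right)} = a^{2}$
$\frac{O{\left(1211 \right)}}{1395822} + \frac{n{\left(P \right)}}{3678133} = \frac{1211^{2}}{1395822} + \frac{\left(-40\right) \left(-671\right)}{3678133} = 1466521 \cdot \frac{1}{1395822} + 26840 \cdot \frac{1}{3678133} = \frac{1466521}{1395822} + \frac{26840}{3678133} = \frac{5431523147773}{5134018960326}$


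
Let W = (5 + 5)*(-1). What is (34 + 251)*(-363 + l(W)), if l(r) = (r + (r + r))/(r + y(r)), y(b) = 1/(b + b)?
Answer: -6874485/67 ≈ -1.0260e+5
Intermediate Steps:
y(b) = 1/(2*b)
W = -10 (W = 10*(-1) = -10)
l(r) = 3*r/(r + 1/(2*r)) (l(r) = (r + (r + r))/(r + 1/(2*r)) = (r + 2*r)/(r + 1/(2*r)) = (3*r)/(r + 1/(2*r)) = 3*r/(r + 1/(2*r)))
(34 + 251)*(-363 + l(W)) = (34 + 251)*(-363 + 6*(-10)²/(1 + 2*(-10)²)) = 285*(-363 + 6*100/(1 + 2*100)) = 285*(-363 + 6*100/(1 + 200)) = 285*(-363 + 6*100/201) = 285*(-363 + 6*100*(1/201)) = 285*(-363 + 200/67) = 285*(-24121/67) = -6874485/67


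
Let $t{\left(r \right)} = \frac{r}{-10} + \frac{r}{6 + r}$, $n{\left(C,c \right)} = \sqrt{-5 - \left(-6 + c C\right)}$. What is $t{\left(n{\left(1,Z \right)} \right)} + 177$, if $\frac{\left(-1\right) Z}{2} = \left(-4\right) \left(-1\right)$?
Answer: $\frac{5311}{30} \approx 177.03$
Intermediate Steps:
$Z = -8$ ($Z = - 2 \left(\left(-4\right) \left(-1\right)\right) = \left(-2\right) 4 = -8$)
$n{\left(C,c \right)} = \sqrt{1 - C c}$ ($n{\left(C,c \right)} = \sqrt{-5 - \left(-6 + C c\right)} = \sqrt{1 - C c}$)
$t{\left(r \right)} = - \frac{r}{10} + \frac{r}{6 + r}$ ($t{\left(r \right)} = r \left(- \frac{1}{10}\right) + \frac{r}{6 + r} = - \frac{r}{10} + \frac{r}{6 + r}$)
$t{\left(n{\left(1,Z \right)} \right)} + 177 = \frac{\sqrt{1 - 1 \left(-8\right)} \left(4 - \sqrt{1 - 1 \left(-8\right)}\right)}{10 \left(6 + \sqrt{1 - 1 \left(-8\right)}\right)} + 177 = \frac{\sqrt{1 + 8} \left(4 - \sqrt{1 + 8}\right)}{10 \left(6 + \sqrt{1 + 8}\right)} + 177 = \frac{\sqrt{9} \left(4 - \sqrt{9}\right)}{10 \left(6 + \sqrt{9}\right)} + 177 = \frac{1}{10} \cdot 3 \frac{1}{6 + 3} \left(4 - 3\right) + 177 = \frac{1}{10} \cdot 3 \cdot \frac{1}{9} \left(4 - 3\right) + 177 = \frac{1}{10} \cdot 3 \cdot \frac{1}{9} \cdot 1 + 177 = \frac{1}{30} + 177 = \frac{5311}{30}$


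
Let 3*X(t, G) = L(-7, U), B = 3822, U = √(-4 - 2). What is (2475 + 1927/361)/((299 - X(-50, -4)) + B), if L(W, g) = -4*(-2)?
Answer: 2686206/4460155 ≈ 0.60227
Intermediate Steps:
U = I*√6 (U = √(-6) = I*√6 ≈ 2.4495*I)
L(W, g) = 8
X(t, G) = 8/3 (X(t, G) = (⅓)*8 = 8/3)
(2475 + 1927/361)/((299 - X(-50, -4)) + B) = (2475 + 1927/361)/((299 - 1*8/3) + 3822) = (2475 + 1927*(1/361))/((299 - 8/3) + 3822) = (2475 + 1927/361)/(889/3 + 3822) = 895402/(361*(12355/3)) = (895402/361)*(3/12355) = 2686206/4460155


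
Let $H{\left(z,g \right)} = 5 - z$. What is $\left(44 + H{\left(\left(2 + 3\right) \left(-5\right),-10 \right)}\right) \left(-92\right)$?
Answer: $-6808$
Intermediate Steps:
$\left(44 + H{\left(\left(2 + 3\right) \left(-5\right),-10 \right)}\right) \left(-92\right) = \left(44 - \left(-5 + \left(2 + 3\right) \left(-5\right)\right)\right) \left(-92\right) = \left(44 - \left(-5 + 5 \left(-5\right)\right)\right) \left(-92\right) = \left(44 + \left(5 - -25\right)\right) \left(-92\right) = \left(44 + \left(5 + 25\right)\right) \left(-92\right) = \left(44 + 30\right) \left(-92\right) = 74 \left(-92\right) = -6808$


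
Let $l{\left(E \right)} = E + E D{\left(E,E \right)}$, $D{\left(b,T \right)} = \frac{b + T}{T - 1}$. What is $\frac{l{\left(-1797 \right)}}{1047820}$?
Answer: $- \frac{1211178}{235497545} \approx -0.0051431$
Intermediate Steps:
$D{\left(b,T \right)} = \frac{T + b}{-1 + T}$
$l{\left(E \right)} = E + \frac{2 E^{2}}{-1 + E}$ ($l{\left(E \right)} = E + E \frac{E + E}{-1 + E} = E + E \frac{2 E}{-1 + E} = E + \frac{2 E^{2}}{-1 + E}$)
$\frac{l{\left(-1797 \right)}}{1047820} = \frac{\left(-1797\right) \frac{1}{-1 - 1797} \left(-1 + 3 \left(-1797\right)\right)}{1047820} = - \frac{1797 \left(-1 - 5391\right)}{-1798} \cdot \frac{1}{1047820} = \left(-1797\right) \left(- \frac{1}{1798}\right) \left(-5392\right) \frac{1}{1047820} = \left(- \frac{4844712}{899}\right) \frac{1}{1047820} = - \frac{1211178}{235497545}$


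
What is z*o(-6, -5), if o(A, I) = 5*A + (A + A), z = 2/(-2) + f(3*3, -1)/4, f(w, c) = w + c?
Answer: -42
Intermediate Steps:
f(w, c) = c + w
z = 1 (z = 2/(-2) + (-1 + 3*3)/4 = 2*(-½) + (-1 + 9)*(¼) = -1 + 8*(¼) = -1 + 2 = 1)
o(A, I) = 7*A (o(A, I) = 5*A + 2*A = 7*A)
z*o(-6, -5) = 1*(7*(-6)) = 1*(-42) = -42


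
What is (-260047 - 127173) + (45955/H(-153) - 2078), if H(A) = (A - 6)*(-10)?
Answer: -123787573/318 ≈ -3.8927e+5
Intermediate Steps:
H(A) = 60 - 10*A (H(A) = (-6 + A)*(-10) = 60 - 10*A)
(-260047 - 127173) + (45955/H(-153) - 2078) = (-260047 - 127173) + (45955/(60 - 10*(-153)) - 2078) = -387220 + (45955/(60 + 1530) - 2078) = -387220 + (45955/1590 - 2078) = -387220 + (45955*(1/1590) - 2078) = -387220 + (9191/318 - 2078) = -387220 - 651613/318 = -123787573/318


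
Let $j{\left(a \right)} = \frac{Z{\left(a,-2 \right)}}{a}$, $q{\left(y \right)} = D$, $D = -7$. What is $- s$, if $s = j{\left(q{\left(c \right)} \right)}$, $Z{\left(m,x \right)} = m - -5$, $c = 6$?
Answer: $- \frac{2}{7} \approx -0.28571$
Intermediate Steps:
$Z{\left(m,x \right)} = 5 + m$ ($Z{\left(m,x \right)} = m + 5 = 5 + m$)
$q{\left(y \right)} = -7$
$j{\left(a \right)} = \frac{5 + a}{a}$
$s = \frac{2}{7}$ ($s = \frac{5 - 7}{-7} = \left(- \frac{1}{7}\right) \left(-2\right) = \frac{2}{7} \approx 0.28571$)
$- s = \left(-1\right) \frac{2}{7} = - \frac{2}{7}$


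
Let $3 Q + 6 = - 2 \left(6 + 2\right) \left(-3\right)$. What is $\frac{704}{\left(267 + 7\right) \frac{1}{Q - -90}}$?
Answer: $\frac{36608}{137} \approx 267.21$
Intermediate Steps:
$Q = 14$ ($Q = -2 + \frac{- 2 \left(6 + 2\right) \left(-3\right)}{3} = -2 + \frac{\left(-2\right) 8 \left(-3\right)}{3} = -2 + \frac{\left(-16\right) \left(-3\right)}{3} = -2 + \frac{1}{3} \cdot 48 = -2 + 16 = 14$)
$\frac{704}{\left(267 + 7\right) \frac{1}{Q - -90}} = \frac{704}{\left(267 + 7\right) \frac{1}{14 - -90}} = \frac{704}{274 \frac{1}{14 + 90}} = \frac{704}{274 \cdot \frac{1}{104}} = \frac{704}{\frac{137}{52}} = 704 \cdot \frac{52}{137} = \frac{36608}{137}$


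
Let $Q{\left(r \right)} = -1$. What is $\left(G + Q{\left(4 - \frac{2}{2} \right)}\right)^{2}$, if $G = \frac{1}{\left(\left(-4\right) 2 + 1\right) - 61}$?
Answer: $\frac{4761}{4624} \approx 1.0296$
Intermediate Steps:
$G = - \frac{1}{68}$ ($G = \frac{1}{\left(-8 + 1\right) - 61} = \frac{1}{-7 - 61} = \frac{1}{-68} = - \frac{1}{68} \approx -0.014706$)
$\left(G + Q{\left(4 - \frac{2}{2} \right)}\right)^{2} = \left(- \frac{1}{68} - 1\right)^{2} = \left(- \frac{69}{68}\right)^{2} = \frac{4761}{4624}$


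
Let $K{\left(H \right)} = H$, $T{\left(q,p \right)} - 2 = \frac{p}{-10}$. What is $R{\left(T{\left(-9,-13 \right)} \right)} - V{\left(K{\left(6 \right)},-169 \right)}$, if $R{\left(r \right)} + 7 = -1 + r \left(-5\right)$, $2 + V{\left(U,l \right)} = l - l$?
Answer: $- \frac{45}{2} \approx -22.5$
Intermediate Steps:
$T{\left(q,p \right)} = 2 - \frac{p}{10}$ ($T{\left(q,p \right)} = 2 + \frac{p}{-10} = 2 + p \left(- \frac{1}{10}\right) = 2 - \frac{p}{10}$)
$V{\left(U,l \right)} = -2$ ($V{\left(U,l \right)} = -2 + \left(l - l\right) = -2 + 0 = -2$)
$R{\left(r \right)} = -8 - 5 r$ ($R{\left(r \right)} = -7 + \left(-1 + r \left(-5\right)\right) = -7 - \left(1 + 5 r\right) = -8 - 5 r$)
$R{\left(T{\left(-9,-13 \right)} \right)} - V{\left(K{\left(6 \right)},-169 \right)} = \left(-8 - 5 \left(2 - - \frac{13}{10}\right)\right) - -2 = \left(-8 - 5 \left(2 + \frac{13}{10}\right)\right) + 2 = \left(-8 - \frac{33}{2}\right) + 2 = - \frac{49}{2} + 2 = - \frac{45}{2}$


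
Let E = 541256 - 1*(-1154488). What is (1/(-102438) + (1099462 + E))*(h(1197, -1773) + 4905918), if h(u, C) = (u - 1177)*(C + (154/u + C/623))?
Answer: 74283785733287770421149/5456513727 ≈ 1.3614e+13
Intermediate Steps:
E = 1695744 (E = 541256 + 1154488 = 1695744)
h(u, C) = (-1177 + u)*(154/u + 624*C/623) (h(u, C) = (-1177 + u)*(C + (154/u + C*(1/623))) = (-1177 + u)*(C + (154/u + C/623)) = (-1177 + u)*(154/u + 624*C/623))
(1/(-102438) + (1099462 + E))*(h(1197, -1773) + 4905918) = (1/(-102438) + (1099462 + 1695744))*((154 - 181258/1197 - 734448/623*(-1773) + (624/623)*(-1773)*1197) + 4905918) = (-1/102438 + 2795206)*((154 - 181258*1/1197 + 1302176304/623 - 189186192/89) + 4905918) = 286335312227*((154 - 25894/171 + 1302176304/623 - 189186192/89) + 4905918)/102438 = 286335312227*(-3783449720/106533 + 4905918)/102438 = (286335312227/102438)*(518858712574/106533) = 74283785733287770421149/5456513727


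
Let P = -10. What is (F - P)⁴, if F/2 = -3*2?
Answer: 16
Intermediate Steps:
F = -12 (F = 2*(-3*2) = 2*(-6) = -12)
(F - P)⁴ = (-12 - 1*(-10))⁴ = (-12 + 10)⁴ = (-2)⁴ = 16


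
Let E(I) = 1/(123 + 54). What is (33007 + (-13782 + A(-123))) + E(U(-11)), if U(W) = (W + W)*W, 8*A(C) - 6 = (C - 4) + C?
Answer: 6794855/354 ≈ 19195.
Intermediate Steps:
A(C) = ¼ + C/4 (A(C) = ¾ + ((C - 4) + C)/8 = ¾ + ((-4 + C) + C)/8 = ¾ + (-4 + 2*C)/8 = ¾ + (-½ + C/4) = ¼ + C/4)
U(W) = 2*W² (U(W) = (2*W)*W = 2*W²)
E(I) = 1/177
(33007 + (-13782 + A(-123))) + E(U(-11)) = (33007 + (-13782 + (¼ + (¼)*(-123)))) + 1/177 = (33007 + (-13782 + (¼ - 123/4))) + 1/177 = (33007 + (-13782 - 61/2)) + 1/177 = (33007 - 27625/2) + 1/177 = 38389/2 + 1/177 = 6794855/354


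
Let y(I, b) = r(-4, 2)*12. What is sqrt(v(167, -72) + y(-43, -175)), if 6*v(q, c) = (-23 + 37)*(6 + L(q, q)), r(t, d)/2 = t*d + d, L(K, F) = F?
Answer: sqrt(2337)/3 ≈ 16.114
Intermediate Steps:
r(t, d) = 2*d + 2*d*t (r(t, d) = 2*(t*d + d) = 2*(d*t + d) = 2*(d + d*t) = 2*d + 2*d*t)
y(I, b) = -144 (y(I, b) = (2*2*(1 - 4))*12 = (2*2*(-3))*12 = -12*12 = -144)
v(q, c) = 14 + 7*q/3 (v(q, c) = ((-23 + 37)*(6 + q))/6 = (14*(6 + q))/6 = (84 + 14*q)/6 = 14 + 7*q/3)
sqrt(v(167, -72) + y(-43, -175)) = sqrt((14 + (7/3)*167) - 144) = sqrt((14 + 1169/3) - 144) = sqrt(1211/3 - 144) = sqrt(779/3) = sqrt(2337)/3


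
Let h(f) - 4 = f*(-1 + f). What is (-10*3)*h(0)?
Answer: -120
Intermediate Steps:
h(f) = 4 + f*(-1 + f)
(-10*3)*h(0) = (-10*3)*(4 + 0² - 1*0) = -30*(4 + 0 + 0) = -30*4 = -120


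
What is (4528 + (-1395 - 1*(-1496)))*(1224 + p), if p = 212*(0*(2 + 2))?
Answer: 5665896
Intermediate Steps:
p = 0 (p = 212*(0*4) = 212*0 = 0)
(4528 + (-1395 - 1*(-1496)))*(1224 + p) = (4528 + (-1395 - 1*(-1496)))*(1224 + 0) = (4528 + (-1395 + 1496))*1224 = (4528 + 101)*1224 = 4629*1224 = 5665896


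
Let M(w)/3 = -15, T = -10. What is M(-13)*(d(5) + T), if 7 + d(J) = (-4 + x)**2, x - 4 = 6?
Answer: -855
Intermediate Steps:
x = 10 (x = 4 + 6 = 10)
M(w) = -45 (M(w) = 3*(-15) = -45)
d(J) = 29 (d(J) = -7 + (-4 + 10)**2 = -7 + 6**2 = -7 + 36 = 29)
M(-13)*(d(5) + T) = -45*(29 - 10) = -45*19 = -855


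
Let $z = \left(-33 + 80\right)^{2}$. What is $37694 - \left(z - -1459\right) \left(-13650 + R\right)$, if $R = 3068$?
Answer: $38852470$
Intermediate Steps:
$z = 2209$ ($z = 47^{2} = 2209$)
$37694 - \left(z - -1459\right) \left(-13650 + R\right) = 37694 - \left(2209 - -1459\right) \left(-13650 + 3068\right) = 37694 - \left(2209 + \left(-9911 + 11370\right)\right) \left(-10582\right) = 37694 - \left(2209 + 1459\right) \left(-10582\right) = 37694 - 3668 \left(-10582\right) = 37694 - -38814776 = 37694 + 38814776 = 38852470$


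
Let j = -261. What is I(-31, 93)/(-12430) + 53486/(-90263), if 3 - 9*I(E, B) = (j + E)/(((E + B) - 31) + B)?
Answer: -92751413539/156514688055 ≈ -0.59261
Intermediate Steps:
I(E, B) = ⅓ - (-261 + E)/(9*(-31 + E + 2*B)) (I(E, B) = ⅓ - (-261 + E)/(9*(((E + B) - 31) + B)) = ⅓ - (-261 + E)/(9*(((B + E) - 31) + B)) = ⅓ - (-261 + E)/(9*((-31 + B + E) + B)) = ⅓ - (-261 + E)/(9*(-31 + E + 2*B)))
I(-31, 93)/(-12430) + 53486/(-90263) = (2*(84 - 31 + 3*93)/(9*(-31 - 31 + 2*93)))/(-12430) + 53486/(-90263) = (2*(84 - 31 + 279)/(9*(-31 - 31 + 186)))*(-1/12430) + 53486*(-1/90263) = ((2/9)*332/124)*(-1/12430) - 53486/90263 = ((2/9)*(1/124)*332)*(-1/12430) - 53486/90263 = (166/279)*(-1/12430) - 53486/90263 = -83/1733985 - 53486/90263 = -92751413539/156514688055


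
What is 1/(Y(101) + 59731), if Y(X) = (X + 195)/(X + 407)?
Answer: 127/7585911 ≈ 1.6742e-5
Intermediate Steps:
Y(X) = (195 + X)/(407 + X)
1/(Y(101) + 59731) = 1/((195 + 101)/(407 + 101) + 59731) = 1/(296/508 + 59731) = 1/((1/508)*296 + 59731) = 1/(74/127 + 59731) = 1/(7585911/127) = 127/7585911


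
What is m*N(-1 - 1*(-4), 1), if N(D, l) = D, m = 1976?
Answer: 5928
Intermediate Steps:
m*N(-1 - 1*(-4), 1) = 1976*(-1 - 1*(-4)) = 1976*(-1 + 4) = 1976*3 = 5928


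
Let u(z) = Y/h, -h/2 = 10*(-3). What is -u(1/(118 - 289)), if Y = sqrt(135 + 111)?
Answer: -sqrt(246)/60 ≈ -0.26141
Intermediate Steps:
h = 60 (h = -20*(-3) = -2*(-30) = 60)
Y = sqrt(246) ≈ 15.684
u(z) = sqrt(246)/60
-u(1/(118 - 289)) = -sqrt(246)/60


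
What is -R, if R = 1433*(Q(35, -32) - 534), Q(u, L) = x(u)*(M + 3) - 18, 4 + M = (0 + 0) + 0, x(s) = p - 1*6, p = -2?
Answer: 779552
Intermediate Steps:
x(s) = -8 (x(s) = -2 - 1*6 = -2 - 6 = -8)
M = -4 (M = -4 + ((0 + 0) + 0) = -4 + (0 + 0) = -4 + 0 = -4)
Q(u, L) = -10 (Q(u, L) = -8*(-4 + 3) - 18 = -8*(-1) - 18 = 8 - 18 = -10)
R = -779552 (R = 1433*(-10 - 534) = 1433*(-544) = -779552)
-R = -1*(-779552) = 779552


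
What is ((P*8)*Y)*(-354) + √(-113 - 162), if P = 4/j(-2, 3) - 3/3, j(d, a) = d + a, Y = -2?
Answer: 16992 + 5*I*√11 ≈ 16992.0 + 16.583*I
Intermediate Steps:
j(d, a) = a + d
P = 3 (P = 4/(3 - 2) - 3/3 = 4/1 - 3*⅓ = 4*1 - 1 = 4 - 1 = 3)
((P*8)*Y)*(-354) + √(-113 - 162) = ((3*8)*(-2))*(-354) + √(-113 - 162) = (24*(-2))*(-354) + √(-275) = -48*(-354) + 5*I*√11 = 16992 + 5*I*√11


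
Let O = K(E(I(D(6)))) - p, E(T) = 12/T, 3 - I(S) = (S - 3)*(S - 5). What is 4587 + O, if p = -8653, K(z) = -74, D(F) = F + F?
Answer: 13166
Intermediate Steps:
D(F) = 2*F
I(S) = 3 - (-5 + S)*(-3 + S) (I(S) = 3 - (S - 3)*(S - 5) = 3 - (-3 + S)*(-5 + S) = 3 - (-5 + S)*(-3 + S))
O = 8579 (O = -74 - 1*(-8653) = -74 + 8653 = 8579)
4587 + O = 4587 + 8579 = 13166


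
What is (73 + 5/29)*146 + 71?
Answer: 311871/29 ≈ 10754.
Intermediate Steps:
(73 + 5/29)*146 + 71 = (2122/29)*146 + 71 = 309812/29 + 71 = 311871/29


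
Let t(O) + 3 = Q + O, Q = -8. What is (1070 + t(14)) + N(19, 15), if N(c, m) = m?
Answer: 1088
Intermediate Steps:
t(O) = -11 + O (t(O) = -3 + (-8 + O) = -11 + O)
(1070 + t(14)) + N(19, 15) = (1070 + (-11 + 14)) + 15 = (1070 + 3) + 15 = 1073 + 15 = 1088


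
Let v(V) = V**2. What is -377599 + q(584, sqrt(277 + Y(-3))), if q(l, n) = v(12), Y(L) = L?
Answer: -377455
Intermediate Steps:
q(l, n) = 144 (q(l, n) = 12**2 = 144)
-377599 + q(584, sqrt(277 + Y(-3))) = -377599 + 144 = -377455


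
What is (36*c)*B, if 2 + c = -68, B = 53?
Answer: -133560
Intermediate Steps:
c = -70 (c = -2 - 68 = -70)
(36*c)*B = (36*(-70))*53 = -2520*53 = -133560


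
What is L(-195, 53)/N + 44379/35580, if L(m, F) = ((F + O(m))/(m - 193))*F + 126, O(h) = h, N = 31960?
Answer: 4602734267/3676742320 ≈ 1.2519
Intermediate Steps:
L(m, F) = 126 + F*(F + m)/(-193 + m) (L(m, F) = ((F + m)/(m - 193))*F + 126 = ((F + m)/(-193 + m))*F + 126 = F*(F + m)/(-193 + m) + 126 = 126 + F*(F + m)/(-193 + m))
L(-195, 53)/N + 44379/35580 = ((-24318 + 53² + 126*(-195) + 53*(-195))/(-193 - 195))/31960 + 44379/35580 = ((-24318 + 2809 - 24570 - 10335)/(-388))*(1/31960) + 44379*(1/35580) = -1/388*(-56414)*(1/31960) + 14793/11860 = (28207/194)*(1/31960) + 14793/11860 = 28207/6200240 + 14793/11860 = 4602734267/3676742320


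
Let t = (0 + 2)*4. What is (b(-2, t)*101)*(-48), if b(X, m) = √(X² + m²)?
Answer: -9696*√17 ≈ -39978.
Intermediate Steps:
t = 8 (t = 2*4 = 8)
(b(-2, t)*101)*(-48) = (√((-2)² + 8²)*101)*(-48) = (√(4 + 64)*101)*(-48) = (√68*101)*(-48) = ((2*√17)*101)*(-48) = (202*√17)*(-48) = -9696*√17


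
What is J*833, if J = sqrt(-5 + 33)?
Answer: 1666*sqrt(7) ≈ 4407.8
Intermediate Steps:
J = 2*sqrt(7) (J = sqrt(28) = 2*sqrt(7) ≈ 5.2915)
J*833 = (2*sqrt(7))*833 = 1666*sqrt(7)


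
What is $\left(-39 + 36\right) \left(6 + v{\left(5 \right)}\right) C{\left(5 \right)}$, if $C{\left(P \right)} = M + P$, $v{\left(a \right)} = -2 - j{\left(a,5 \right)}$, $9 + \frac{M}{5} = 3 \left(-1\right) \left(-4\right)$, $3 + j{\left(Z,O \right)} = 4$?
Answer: $-180$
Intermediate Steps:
$j{\left(Z,O \right)} = 1$ ($j{\left(Z,O \right)} = -3 + 4 = 1$)
$M = 15$ ($M = -45 + 5 \cdot 3 \left(-1\right) \left(-4\right) = -45 + 5 \left(\left(-3\right) \left(-4\right)\right) = -45 + 5 \cdot 12 = -45 + 60 = 15$)
$v{\left(a \right)} = -3$ ($v{\left(a \right)} = -2 - 1 = -3$)
$C{\left(P \right)} = 15 + P$
$\left(-39 + 36\right) \left(6 + v{\left(5 \right)}\right) C{\left(5 \right)} = \left(-39 + 36\right) \left(6 - 3\right) \left(15 + 5\right) = - 3 \cdot 3 \cdot 20 = \left(-3\right) 60 = -180$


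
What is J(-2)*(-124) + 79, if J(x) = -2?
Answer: 327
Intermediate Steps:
J(-2)*(-124) + 79 = -2*(-124) + 79 = 248 + 79 = 327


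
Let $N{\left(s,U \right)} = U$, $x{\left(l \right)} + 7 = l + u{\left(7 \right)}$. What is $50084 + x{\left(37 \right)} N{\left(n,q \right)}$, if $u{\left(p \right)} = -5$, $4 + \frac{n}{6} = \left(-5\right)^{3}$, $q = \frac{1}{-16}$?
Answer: $\frac{801319}{16} \approx 50082.0$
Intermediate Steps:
$q = - \frac{1}{16} \approx -0.0625$
$n = -774$ ($n = -24 + 6 \left(-5\right)^{3} = -24 + 6 \left(-125\right) = -24 - 750 = -774$)
$x{\left(l \right)} = -12 + l$ ($x{\left(l \right)} = -7 + \left(l - 5\right) = -7 + \left(-5 + l\right) = -12 + l$)
$50084 + x{\left(37 \right)} N{\left(n,q \right)} = 50084 + \left(-12 + 37\right) \left(- \frac{1}{16}\right) = 50084 + 25 \left(- \frac{1}{16}\right) = 50084 - \frac{25}{16} = \frac{801319}{16}$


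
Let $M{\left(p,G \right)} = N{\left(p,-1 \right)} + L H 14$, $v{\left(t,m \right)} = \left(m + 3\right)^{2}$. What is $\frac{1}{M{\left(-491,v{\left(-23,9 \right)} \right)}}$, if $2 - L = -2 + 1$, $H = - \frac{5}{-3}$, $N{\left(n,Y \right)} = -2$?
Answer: $\frac{1}{68} \approx 0.014706$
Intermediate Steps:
$H = \frac{5}{3}$ ($H = \left(-5\right) \left(- \frac{1}{3}\right) = \frac{5}{3} \approx 1.6667$)
$L = 3$ ($L = 2 - \left(-2 + 1\right) = 2 - -1 = 2 + 1 = 3$)
$v{\left(t,m \right)} = \left(3 + m\right)^{2}$
$M{\left(p,G \right)} = 68$ ($M{\left(p,G \right)} = -2 + 3 \cdot \frac{5}{3} \cdot 14 = -2 + 5 \cdot 14 = -2 + 70 = 68$)
$\frac{1}{M{\left(-491,v{\left(-23,9 \right)} \right)}} = \frac{1}{68}$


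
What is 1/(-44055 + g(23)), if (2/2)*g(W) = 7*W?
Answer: -1/43894 ≈ -2.2782e-5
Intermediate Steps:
g(W) = 7*W
1/(-44055 + g(23)) = 1/(-44055 + 7*23) = 1/(-44055 + 161) = 1/(-43894) = -1/43894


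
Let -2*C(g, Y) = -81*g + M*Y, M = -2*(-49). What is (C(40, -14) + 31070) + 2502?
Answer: 35878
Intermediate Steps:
M = 98
C(g, Y) = -49*Y + 81*g/2 (C(g, Y) = -(-81*g + 98*Y)/2 = -49*Y + 81*g/2)
(C(40, -14) + 31070) + 2502 = ((-49*(-14) + (81/2)*40) + 31070) + 2502 = ((686 + 1620) + 31070) + 2502 = (2306 + 31070) + 2502 = 33376 + 2502 = 35878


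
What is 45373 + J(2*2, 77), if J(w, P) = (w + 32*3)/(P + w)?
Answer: 3675313/81 ≈ 45374.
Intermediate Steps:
J(w, P) = (96 + w)/(P + w) (J(w, P) = (w + 96)/(P + w) = (96 + w)/(P + w))
45373 + J(2*2, 77) = 45373 + (96 + 2*2)/(77 + 2*2) = 45373 + (96 + 4)/(77 + 4) = 45373 + 100/81 = 3675313/81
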